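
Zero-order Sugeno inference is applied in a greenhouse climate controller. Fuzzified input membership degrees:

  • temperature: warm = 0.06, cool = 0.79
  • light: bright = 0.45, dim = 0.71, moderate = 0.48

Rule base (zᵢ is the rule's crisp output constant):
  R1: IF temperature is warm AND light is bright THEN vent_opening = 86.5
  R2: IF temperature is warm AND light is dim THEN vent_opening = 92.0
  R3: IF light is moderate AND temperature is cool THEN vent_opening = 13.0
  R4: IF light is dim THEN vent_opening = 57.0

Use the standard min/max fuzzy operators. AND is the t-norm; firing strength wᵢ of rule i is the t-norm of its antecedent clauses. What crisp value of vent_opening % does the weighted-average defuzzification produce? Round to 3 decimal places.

43.832

R1 (z=86.5): warm=0.06, bright=0.45; AND[min(a, b)] → w = 0.06
R2 (z=92.0): warm=0.06, dim=0.71; AND[min(a, b)] → w = 0.06
R3 (z=13.0): moderate=0.48, cool=0.79; AND[min(a, b)] → w = 0.48
R4 (z=57.0): dim=0.71 → w = 0.71
Weighted average = (0.06·86.5 + 0.06·92.0 + 0.48·13.0 + 0.71·57.0) / (0.06 + 0.06 + 0.48 + 0.71)
  = 57.4200 / 1.3100 = 43.832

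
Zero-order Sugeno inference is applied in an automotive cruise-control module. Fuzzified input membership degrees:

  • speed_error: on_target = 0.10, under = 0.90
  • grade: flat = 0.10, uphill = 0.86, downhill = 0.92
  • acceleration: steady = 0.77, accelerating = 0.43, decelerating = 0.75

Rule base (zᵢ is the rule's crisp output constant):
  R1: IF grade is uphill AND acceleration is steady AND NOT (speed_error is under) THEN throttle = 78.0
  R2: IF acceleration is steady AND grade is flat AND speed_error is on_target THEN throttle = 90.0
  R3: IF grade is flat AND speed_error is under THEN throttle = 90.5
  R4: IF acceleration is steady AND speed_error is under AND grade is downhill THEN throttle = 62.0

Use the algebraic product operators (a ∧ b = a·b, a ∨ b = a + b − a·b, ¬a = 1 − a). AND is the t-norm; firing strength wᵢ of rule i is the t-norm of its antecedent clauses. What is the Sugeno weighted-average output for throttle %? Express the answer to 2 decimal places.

R1 (z=78.0): uphill=0.86, steady=0.77, ¬under=1−0.90=0.10; AND[a·b] → w = 0.0662
R2 (z=90.0): steady=0.77, flat=0.10, on_target=0.10; AND[a·b] → w = 0.0077
R3 (z=90.5): flat=0.10, under=0.90; AND[a·b] → w = 0.0900
R4 (z=62.0): steady=0.77, under=0.90, downhill=0.92; AND[a·b] → w = 0.6376
Weighted average = (0.0662·78.0 + 0.0077·90.0 + 0.0900·90.5 + 0.6376·62.0) / (0.0662 + 0.0077 + 0.0900 + 0.6376)
  = 53.5319 / 0.8015 = 66.79

66.79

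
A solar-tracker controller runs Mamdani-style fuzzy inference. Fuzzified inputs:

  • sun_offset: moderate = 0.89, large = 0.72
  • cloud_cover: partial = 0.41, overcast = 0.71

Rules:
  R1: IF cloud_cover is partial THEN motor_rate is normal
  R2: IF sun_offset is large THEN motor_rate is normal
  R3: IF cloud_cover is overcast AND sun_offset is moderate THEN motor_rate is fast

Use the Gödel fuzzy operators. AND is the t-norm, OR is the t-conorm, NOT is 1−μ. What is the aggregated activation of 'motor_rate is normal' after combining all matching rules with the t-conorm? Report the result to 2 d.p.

R1: partial=0.41 → w = 0.41
R2: large=0.72 → w = 0.72
R3: overcast=0.71, moderate=0.89; AND[min(a, b)] → w = 0.71
Rules with consequent 'normal': {R1, R2} → strengths 0.41, 0.72
Aggregate via t-conorm [max(a, b)]: 0.72

0.72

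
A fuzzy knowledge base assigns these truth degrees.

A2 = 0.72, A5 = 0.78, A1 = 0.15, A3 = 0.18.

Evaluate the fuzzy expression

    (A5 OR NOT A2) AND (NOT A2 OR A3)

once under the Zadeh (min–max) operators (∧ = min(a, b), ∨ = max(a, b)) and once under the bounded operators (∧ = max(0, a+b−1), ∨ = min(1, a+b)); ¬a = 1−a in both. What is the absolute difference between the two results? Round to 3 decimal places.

0.180

Under Zadeh (min–max):
  NOT A2 = 1 − 0.72 = 0.28
  A5 OR NOT A2 = max(a, b) on (0.78, 0.28) = 0.78
  NOT A2 = 1 − 0.72 = 0.28
  NOT A2 OR A3 = max(a, b) on (0.28, 0.18) = 0.28
  (A5 OR NOT A2) AND (NOT A2 OR A3) = min(a, b) on (0.78, 0.28) = 0.28
  → value = 0.2800
Under bounded:
  NOT A2 = 1 − 0.72 = 0.28
  A5 OR NOT A2 = min(1, a+b) on (0.78, 0.28) = 1.00
  NOT A2 = 1 − 0.72 = 0.28
  NOT A2 OR A3 = min(1, a+b) on (0.28, 0.18) = 0.46
  (A5 OR NOT A2) AND (NOT A2 OR A3) = max(0, a+b−1) on (1.00, 0.46) = 0.46
  → value = 0.4600
|0.2800 − 0.4600| = 0.180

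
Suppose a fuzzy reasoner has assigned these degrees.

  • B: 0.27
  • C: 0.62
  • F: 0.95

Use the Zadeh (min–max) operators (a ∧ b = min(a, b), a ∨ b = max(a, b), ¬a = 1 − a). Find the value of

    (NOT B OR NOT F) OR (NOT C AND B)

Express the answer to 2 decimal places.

0.73

NOT B = 1 − 0.27 = 0.73
NOT F = 1 − 0.95 = 0.05
NOT B OR NOT F = max(a, b) on (0.73, 0.05) = 0.73
NOT C = 1 − 0.62 = 0.38
NOT C AND B = min(a, b) on (0.38, 0.27) = 0.27
(NOT B OR NOT F) OR (NOT C AND B) = max(a, b) on (0.73, 0.27) = 0.73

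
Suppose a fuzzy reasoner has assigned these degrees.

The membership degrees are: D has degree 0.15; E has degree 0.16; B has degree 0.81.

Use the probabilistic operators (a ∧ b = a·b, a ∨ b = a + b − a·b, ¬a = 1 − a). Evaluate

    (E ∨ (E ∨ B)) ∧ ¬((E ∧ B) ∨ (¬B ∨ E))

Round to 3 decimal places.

E ∨ B = a + b − a·b on (0.1600, 0.8100) = 0.8404
E ∨ (E ∨ B) = a + b − a·b on (0.1600, 0.8404) = 0.8659
E ∧ B = a·b on (0.1600, 0.8100) = 0.1296
¬B = 1 − 0.8100 = 0.1900
¬B ∨ E = a + b − a·b on (0.1900, 0.1600) = 0.3196
(E ∧ B) ∨ (¬B ∨ E) = a + b − a·b on (0.1296, 0.3196) = 0.4078
¬((E ∧ B) ∨ (¬B ∨ E)) = 1 − 0.4078 = 0.5922
(E ∨ (E ∨ B)) ∧ ¬((E ∧ B) ∨ (¬B ∨ E)) = a·b on (0.8659, 0.5922) = 0.5128

0.513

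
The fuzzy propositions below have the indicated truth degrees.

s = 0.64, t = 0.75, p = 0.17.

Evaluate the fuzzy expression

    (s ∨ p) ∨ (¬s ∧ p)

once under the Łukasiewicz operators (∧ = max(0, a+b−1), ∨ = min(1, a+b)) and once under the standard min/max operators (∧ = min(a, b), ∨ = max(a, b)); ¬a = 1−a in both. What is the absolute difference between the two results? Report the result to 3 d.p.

0.170

Under Łukasiewicz:
  s ∨ p = min(1, a+b) on (0.64, 0.17) = 0.81
  ¬s = 1 − 0.64 = 0.36
  ¬s ∧ p = max(0, a+b−1) on (0.36, 0.17) = 0.00
  (s ∨ p) ∨ (¬s ∧ p) = min(1, a+b) on (0.81, 0.00) = 0.81
  → value = 0.8100
Under standard min/max:
  s ∨ p = max(a, b) on (0.64, 0.17) = 0.64
  ¬s = 1 − 0.64 = 0.36
  ¬s ∧ p = min(a, b) on (0.36, 0.17) = 0.17
  (s ∨ p) ∨ (¬s ∧ p) = max(a, b) on (0.64, 0.17) = 0.64
  → value = 0.6400
|0.8100 − 0.6400| = 0.170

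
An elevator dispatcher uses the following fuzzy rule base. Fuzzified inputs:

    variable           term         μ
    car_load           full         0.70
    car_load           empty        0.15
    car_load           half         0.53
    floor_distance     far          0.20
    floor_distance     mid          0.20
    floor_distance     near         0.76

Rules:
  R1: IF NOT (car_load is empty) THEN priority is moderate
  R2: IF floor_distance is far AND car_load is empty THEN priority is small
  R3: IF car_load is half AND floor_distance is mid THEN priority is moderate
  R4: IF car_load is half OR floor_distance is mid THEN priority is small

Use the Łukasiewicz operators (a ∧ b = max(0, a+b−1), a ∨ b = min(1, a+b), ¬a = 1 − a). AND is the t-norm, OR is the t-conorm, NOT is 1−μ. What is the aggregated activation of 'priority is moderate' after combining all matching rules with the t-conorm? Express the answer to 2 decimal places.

R1: ¬empty=1−0.15=0.85 → w = 0.85
R2: far=0.20, empty=0.15; AND[max(0, a+b−1)] → w = 0.00
R3: half=0.53, mid=0.20; AND[max(0, a+b−1)] → w = 0.00
R4: half=0.53, mid=0.20; OR[min(1, a+b)] → w = 0.73
Rules with consequent 'moderate': {R1, R3} → strengths 0.85, 0.00
Aggregate via t-conorm [min(1, a+b)]: 0.85

0.85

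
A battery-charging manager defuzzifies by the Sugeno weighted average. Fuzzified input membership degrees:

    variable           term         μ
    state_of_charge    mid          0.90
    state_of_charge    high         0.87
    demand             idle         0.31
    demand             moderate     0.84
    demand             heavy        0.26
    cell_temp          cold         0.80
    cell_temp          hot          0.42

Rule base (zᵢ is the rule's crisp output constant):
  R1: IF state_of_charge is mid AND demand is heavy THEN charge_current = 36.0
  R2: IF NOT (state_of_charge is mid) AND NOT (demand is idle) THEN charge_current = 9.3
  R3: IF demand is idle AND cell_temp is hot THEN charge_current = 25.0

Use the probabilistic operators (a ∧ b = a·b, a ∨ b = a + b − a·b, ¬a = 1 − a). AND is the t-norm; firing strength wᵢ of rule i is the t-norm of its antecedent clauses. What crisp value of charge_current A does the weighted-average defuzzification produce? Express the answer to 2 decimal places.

28.44

R1 (z=36.0): mid=0.90, heavy=0.26; AND[a·b] → w = 0.2340
R2 (z=9.3): ¬mid=1−0.90=0.10, ¬idle=1−0.31=0.69; AND[a·b] → w = 0.0690
R3 (z=25.0): idle=0.31, hot=0.42; AND[a·b] → w = 0.1302
Weighted average = (0.2340·36.0 + 0.0690·9.3 + 0.1302·25.0) / (0.2340 + 0.0690 + 0.1302)
  = 12.3207 / 0.4332 = 28.44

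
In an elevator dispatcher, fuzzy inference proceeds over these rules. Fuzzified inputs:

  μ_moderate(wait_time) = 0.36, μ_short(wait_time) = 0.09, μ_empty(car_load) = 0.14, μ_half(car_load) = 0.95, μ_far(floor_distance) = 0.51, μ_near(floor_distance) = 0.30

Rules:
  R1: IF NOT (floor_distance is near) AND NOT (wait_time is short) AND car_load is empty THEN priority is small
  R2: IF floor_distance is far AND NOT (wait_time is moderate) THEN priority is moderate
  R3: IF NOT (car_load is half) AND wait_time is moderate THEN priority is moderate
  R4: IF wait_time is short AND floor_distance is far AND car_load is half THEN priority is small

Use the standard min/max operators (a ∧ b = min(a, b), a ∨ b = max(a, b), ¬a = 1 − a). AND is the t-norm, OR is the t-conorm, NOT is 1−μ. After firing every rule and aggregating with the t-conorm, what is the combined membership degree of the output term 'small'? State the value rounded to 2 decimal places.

0.14

R1: ¬near=1−0.30=0.70, ¬short=1−0.09=0.91, empty=0.14; AND[min(a, b)] → w = 0.14
R2: far=0.51, ¬moderate=1−0.36=0.64; AND[min(a, b)] → w = 0.51
R3: ¬half=1−0.95=0.05, moderate=0.36; AND[min(a, b)] → w = 0.05
R4: short=0.09, far=0.51, half=0.95; AND[min(a, b)] → w = 0.09
Rules with consequent 'small': {R1, R4} → strengths 0.14, 0.09
Aggregate via t-conorm [max(a, b)]: 0.14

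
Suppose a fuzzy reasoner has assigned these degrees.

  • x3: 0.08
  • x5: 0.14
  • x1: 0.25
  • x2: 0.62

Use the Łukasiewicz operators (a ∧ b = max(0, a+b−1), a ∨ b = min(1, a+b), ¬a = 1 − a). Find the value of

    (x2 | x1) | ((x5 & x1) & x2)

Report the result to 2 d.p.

x2 | x1 = min(1, a+b) on (0.62, 0.25) = 0.87
x5 & x1 = max(0, a+b−1) on (0.14, 0.25) = 0.00
(x5 & x1) & x2 = max(0, a+b−1) on (0.00, 0.62) = 0.00
(x2 | x1) | ((x5 & x1) & x2) = min(1, a+b) on (0.87, 0.00) = 0.87

0.87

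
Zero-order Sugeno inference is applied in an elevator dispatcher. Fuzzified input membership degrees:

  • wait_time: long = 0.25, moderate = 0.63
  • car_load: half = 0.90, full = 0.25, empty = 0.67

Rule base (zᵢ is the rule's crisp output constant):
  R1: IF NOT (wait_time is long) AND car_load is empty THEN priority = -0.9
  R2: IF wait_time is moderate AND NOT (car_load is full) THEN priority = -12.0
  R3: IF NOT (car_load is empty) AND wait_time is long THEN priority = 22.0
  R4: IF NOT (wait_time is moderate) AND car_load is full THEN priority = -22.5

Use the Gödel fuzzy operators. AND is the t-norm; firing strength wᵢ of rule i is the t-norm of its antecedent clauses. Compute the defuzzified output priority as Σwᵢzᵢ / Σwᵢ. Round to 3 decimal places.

-4.604

R1 (z=-0.9): ¬long=1−0.25=0.75, empty=0.67; AND[min(a, b)] → w = 0.67
R2 (z=-12.0): moderate=0.63, ¬full=1−0.25=0.75; AND[min(a, b)] → w = 0.63
R3 (z=22.0): ¬empty=1−0.67=0.33, long=0.25; AND[min(a, b)] → w = 0.25
R4 (z=-22.5): ¬moderate=1−0.63=0.37, full=0.25; AND[min(a, b)] → w = 0.25
Weighted average = (0.67·-0.9 + 0.63·-12.0 + 0.25·22.0 + 0.25·-22.5) / (0.67 + 0.63 + 0.25 + 0.25)
  = -8.2880 / 1.8000 = -4.604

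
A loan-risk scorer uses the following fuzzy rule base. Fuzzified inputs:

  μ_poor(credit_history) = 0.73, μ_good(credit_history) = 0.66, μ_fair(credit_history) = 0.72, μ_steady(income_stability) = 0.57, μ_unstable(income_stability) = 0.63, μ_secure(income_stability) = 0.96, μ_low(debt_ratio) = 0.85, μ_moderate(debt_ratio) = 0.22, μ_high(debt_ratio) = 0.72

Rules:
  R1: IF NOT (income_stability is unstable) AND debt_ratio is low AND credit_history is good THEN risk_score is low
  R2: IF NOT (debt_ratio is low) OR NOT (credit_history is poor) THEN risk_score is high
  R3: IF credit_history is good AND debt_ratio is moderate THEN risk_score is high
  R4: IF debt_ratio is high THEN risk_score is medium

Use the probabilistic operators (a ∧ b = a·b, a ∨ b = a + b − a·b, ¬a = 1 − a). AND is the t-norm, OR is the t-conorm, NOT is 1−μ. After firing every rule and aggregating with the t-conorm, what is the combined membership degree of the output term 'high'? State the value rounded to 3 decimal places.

0.470

R1: ¬unstable=1−0.63=0.37, low=0.85, good=0.66; AND[a·b] → w = 0.2076
R2: ¬low=1−0.85=0.15, ¬poor=1−0.73=0.27; OR[a + b − a·b] → w = 0.3795
R3: good=0.66, moderate=0.22; AND[a·b] → w = 0.1452
R4: high=0.72 → w = 0.7200
Rules with consequent 'high': {R2, R3} → strengths 0.3795, 0.1452
Aggregate via t-conorm [a + b − a·b]: 0.4696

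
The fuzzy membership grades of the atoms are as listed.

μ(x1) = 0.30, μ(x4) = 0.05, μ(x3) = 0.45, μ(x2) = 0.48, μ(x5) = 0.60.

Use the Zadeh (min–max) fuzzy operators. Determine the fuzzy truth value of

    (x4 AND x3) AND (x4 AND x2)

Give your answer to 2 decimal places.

x4 AND x3 = min(a, b) on (0.05, 0.45) = 0.05
x4 AND x2 = min(a, b) on (0.05, 0.48) = 0.05
(x4 AND x3) AND (x4 AND x2) = min(a, b) on (0.05, 0.05) = 0.05

0.05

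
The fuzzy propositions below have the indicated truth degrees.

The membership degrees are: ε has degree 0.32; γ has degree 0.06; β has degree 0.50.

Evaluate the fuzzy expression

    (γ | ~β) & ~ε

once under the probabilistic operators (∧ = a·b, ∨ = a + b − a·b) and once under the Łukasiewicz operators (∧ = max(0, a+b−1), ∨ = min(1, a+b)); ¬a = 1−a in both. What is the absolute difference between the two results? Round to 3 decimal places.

Under probabilistic:
  ~β = 1 − 0.5000 = 0.5000
  γ | ~β = a + b − a·b on (0.0600, 0.5000) = 0.5300
  ~ε = 1 − 0.3200 = 0.6800
  (γ | ~β) & ~ε = a·b on (0.5300, 0.6800) = 0.3604
  → value = 0.3604
Under Łukasiewicz:
  ~β = 1 − 0.50 = 0.50
  γ | ~β = min(1, a+b) on (0.06, 0.50) = 0.56
  ~ε = 1 − 0.32 = 0.68
  (γ | ~β) & ~ε = max(0, a+b−1) on (0.56, 0.68) = 0.24
  → value = 0.2400
|0.3604 − 0.2400| = 0.120

0.120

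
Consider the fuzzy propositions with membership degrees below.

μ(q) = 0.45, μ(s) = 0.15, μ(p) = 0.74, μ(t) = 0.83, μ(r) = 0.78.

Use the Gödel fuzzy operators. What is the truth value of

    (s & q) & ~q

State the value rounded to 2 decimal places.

s & q = min(a, b) on (0.15, 0.45) = 0.15
~q = 1 − 0.45 = 0.55
(s & q) & ~q = min(a, b) on (0.15, 0.55) = 0.15

0.15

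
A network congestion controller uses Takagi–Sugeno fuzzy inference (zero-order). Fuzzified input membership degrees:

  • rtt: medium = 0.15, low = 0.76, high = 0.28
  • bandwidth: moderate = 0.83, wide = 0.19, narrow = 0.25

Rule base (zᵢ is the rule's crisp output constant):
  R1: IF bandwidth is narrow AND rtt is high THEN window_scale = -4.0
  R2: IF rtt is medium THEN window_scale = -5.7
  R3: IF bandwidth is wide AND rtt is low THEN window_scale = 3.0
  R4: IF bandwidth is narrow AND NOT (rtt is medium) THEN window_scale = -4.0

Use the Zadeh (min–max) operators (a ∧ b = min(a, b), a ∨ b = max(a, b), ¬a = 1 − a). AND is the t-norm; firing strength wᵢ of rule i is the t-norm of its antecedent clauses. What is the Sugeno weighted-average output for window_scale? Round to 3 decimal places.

-2.720

R1 (z=-4.0): narrow=0.25, high=0.28; AND[min(a, b)] → w = 0.25
R2 (z=-5.7): medium=0.15 → w = 0.15
R3 (z=3.0): wide=0.19, low=0.76; AND[min(a, b)] → w = 0.19
R4 (z=-4.0): narrow=0.25, ¬medium=1−0.15=0.85; AND[min(a, b)] → w = 0.25
Weighted average = (0.25·-4.0 + 0.15·-5.7 + 0.19·3.0 + 0.25·-4.0) / (0.25 + 0.15 + 0.19 + 0.25)
  = -2.2850 / 0.8400 = -2.720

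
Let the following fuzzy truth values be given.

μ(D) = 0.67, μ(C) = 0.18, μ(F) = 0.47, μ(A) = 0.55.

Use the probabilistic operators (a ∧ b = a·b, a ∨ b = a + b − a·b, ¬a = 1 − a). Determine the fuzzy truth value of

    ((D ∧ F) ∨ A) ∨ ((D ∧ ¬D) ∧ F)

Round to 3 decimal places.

D ∧ F = a·b on (0.6700, 0.4700) = 0.3149
(D ∧ F) ∨ A = a + b − a·b on (0.3149, 0.5500) = 0.6917
¬D = 1 − 0.6700 = 0.3300
D ∧ ¬D = a·b on (0.6700, 0.3300) = 0.2211
(D ∧ ¬D) ∧ F = a·b on (0.2211, 0.4700) = 0.1039
((D ∧ F) ∨ A) ∨ ((D ∧ ¬D) ∧ F) = a + b − a·b on (0.6917, 0.1039) = 0.7237

0.724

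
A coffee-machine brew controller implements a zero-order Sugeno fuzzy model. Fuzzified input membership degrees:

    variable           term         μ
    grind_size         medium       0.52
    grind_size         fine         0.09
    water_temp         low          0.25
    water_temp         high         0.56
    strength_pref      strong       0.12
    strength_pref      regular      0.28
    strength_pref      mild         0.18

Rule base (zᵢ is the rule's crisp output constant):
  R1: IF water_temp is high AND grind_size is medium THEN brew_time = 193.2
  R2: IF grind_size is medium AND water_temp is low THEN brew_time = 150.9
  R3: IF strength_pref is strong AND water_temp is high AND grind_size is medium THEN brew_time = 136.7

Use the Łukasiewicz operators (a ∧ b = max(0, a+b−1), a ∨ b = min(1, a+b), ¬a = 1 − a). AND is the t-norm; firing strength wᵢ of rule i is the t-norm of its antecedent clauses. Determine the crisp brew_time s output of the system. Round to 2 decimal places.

R1 (z=193.2): high=0.56, medium=0.52; AND[max(0, a+b−1)] → w = 0.08
R2 (z=150.9): medium=0.52, low=0.25; AND[max(0, a+b−1)] → w = 0.00
R3 (z=136.7): strong=0.12, high=0.56, medium=0.52; AND[max(0, a+b−1)] → w = 0.00
Weighted average = (0.08·193.2 + 0.00·150.9 + 0.00·136.7) / (0.08 + 0.00 + 0.00)
  = 15.4560 / 0.0800 = 193.20

193.20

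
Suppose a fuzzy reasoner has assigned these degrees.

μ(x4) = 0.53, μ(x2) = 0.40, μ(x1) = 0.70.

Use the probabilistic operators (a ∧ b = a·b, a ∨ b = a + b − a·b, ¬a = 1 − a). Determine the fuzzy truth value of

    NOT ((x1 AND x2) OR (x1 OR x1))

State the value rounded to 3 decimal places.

0.065

x1 AND x2 = a·b on (0.7000, 0.4000) = 0.2800
x1 OR x1 = a + b − a·b on (0.7000, 0.7000) = 0.9100
(x1 AND x2) OR (x1 OR x1) = a + b − a·b on (0.2800, 0.9100) = 0.9352
NOT ((x1 AND x2) OR (x1 OR x1)) = 1 − 0.9352 = 0.0648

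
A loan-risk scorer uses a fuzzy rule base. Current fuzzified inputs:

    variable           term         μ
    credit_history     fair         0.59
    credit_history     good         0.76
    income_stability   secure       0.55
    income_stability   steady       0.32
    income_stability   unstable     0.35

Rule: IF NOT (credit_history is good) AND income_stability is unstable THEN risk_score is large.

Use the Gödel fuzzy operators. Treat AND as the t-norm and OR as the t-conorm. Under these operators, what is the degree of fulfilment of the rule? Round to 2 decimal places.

0.24

firing strength: ¬good=1−0.76=0.24, unstable=0.35; AND[min(a, b)] → w = 0.24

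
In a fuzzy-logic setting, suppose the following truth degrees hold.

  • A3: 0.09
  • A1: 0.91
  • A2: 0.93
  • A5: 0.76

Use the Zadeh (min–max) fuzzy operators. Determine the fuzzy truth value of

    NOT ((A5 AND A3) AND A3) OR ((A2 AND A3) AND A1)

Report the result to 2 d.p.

A5 AND A3 = min(a, b) on (0.76, 0.09) = 0.09
(A5 AND A3) AND A3 = min(a, b) on (0.09, 0.09) = 0.09
NOT ((A5 AND A3) AND A3) = 1 − 0.09 = 0.91
A2 AND A3 = min(a, b) on (0.93, 0.09) = 0.09
(A2 AND A3) AND A1 = min(a, b) on (0.09, 0.91) = 0.09
NOT ((A5 AND A3) AND A3) OR ((A2 AND A3) AND A1) = max(a, b) on (0.91, 0.09) = 0.91

0.91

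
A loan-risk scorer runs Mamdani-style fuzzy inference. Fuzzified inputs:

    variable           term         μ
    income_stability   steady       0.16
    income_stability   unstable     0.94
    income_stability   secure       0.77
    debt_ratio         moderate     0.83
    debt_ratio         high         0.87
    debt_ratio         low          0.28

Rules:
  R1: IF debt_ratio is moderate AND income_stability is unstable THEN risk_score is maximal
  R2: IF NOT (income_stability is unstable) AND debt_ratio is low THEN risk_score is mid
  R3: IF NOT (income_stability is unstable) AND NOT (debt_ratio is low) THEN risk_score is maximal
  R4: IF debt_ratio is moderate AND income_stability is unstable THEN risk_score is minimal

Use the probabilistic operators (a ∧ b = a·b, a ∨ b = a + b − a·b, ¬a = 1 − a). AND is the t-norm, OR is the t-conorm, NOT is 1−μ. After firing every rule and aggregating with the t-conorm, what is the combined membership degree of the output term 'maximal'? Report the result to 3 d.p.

0.790

R1: moderate=0.83, unstable=0.94; AND[a·b] → w = 0.7802
R2: ¬unstable=1−0.94=0.06, low=0.28; AND[a·b] → w = 0.0168
R3: ¬unstable=1−0.94=0.06, ¬low=1−0.28=0.72; AND[a·b] → w = 0.0432
R4: moderate=0.83, unstable=0.94; AND[a·b] → w = 0.7802
Rules with consequent 'maximal': {R1, R3} → strengths 0.7802, 0.0432
Aggregate via t-conorm [a + b − a·b]: 0.7897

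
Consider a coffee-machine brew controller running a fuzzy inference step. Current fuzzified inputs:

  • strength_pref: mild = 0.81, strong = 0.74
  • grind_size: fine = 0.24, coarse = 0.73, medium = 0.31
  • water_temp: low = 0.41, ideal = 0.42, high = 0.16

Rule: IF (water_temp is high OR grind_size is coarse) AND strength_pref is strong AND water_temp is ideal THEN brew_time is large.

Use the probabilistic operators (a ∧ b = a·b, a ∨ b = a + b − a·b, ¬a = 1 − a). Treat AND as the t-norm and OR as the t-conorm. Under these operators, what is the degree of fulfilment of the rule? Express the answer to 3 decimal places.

0.240

firing strength: (high=0.16 OR coarse=0.73) = 0.7732; AND[a·b] with strong=0.74, ideal=0.42 → w = 0.2403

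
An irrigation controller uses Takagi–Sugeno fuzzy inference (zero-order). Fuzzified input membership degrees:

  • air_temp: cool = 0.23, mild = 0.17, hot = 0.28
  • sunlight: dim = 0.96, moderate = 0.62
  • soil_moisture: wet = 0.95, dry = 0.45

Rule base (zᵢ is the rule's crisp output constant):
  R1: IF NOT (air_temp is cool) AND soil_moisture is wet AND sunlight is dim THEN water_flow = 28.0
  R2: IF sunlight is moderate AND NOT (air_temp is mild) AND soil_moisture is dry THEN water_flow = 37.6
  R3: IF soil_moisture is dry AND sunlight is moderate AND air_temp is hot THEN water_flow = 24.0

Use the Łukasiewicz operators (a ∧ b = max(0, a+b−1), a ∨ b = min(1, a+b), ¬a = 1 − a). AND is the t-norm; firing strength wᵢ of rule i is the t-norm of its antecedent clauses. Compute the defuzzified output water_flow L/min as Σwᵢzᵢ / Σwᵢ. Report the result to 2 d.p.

R1 (z=28.0): ¬cool=1−0.23=0.77, wet=0.95, dim=0.96; AND[max(0, a+b−1)] → w = 0.68
R2 (z=37.6): moderate=0.62, ¬mild=1−0.17=0.83, dry=0.45; AND[max(0, a+b−1)] → w = 0.00
R3 (z=24.0): dry=0.45, moderate=0.62, hot=0.28; AND[max(0, a+b−1)] → w = 0.00
Weighted average = (0.68·28.0 + 0.00·37.6 + 0.00·24.0) / (0.68 + 0.00 + 0.00)
  = 19.0400 / 0.6800 = 28.00

28.00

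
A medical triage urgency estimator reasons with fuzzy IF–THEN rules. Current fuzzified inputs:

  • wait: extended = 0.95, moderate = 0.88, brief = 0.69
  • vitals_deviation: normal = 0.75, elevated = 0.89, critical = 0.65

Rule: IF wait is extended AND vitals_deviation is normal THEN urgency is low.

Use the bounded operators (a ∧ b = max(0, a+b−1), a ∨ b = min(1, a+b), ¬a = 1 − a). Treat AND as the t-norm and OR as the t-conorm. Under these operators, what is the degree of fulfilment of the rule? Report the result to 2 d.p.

0.70

firing strength: extended=0.95, normal=0.75; AND[max(0, a+b−1)] → w = 0.70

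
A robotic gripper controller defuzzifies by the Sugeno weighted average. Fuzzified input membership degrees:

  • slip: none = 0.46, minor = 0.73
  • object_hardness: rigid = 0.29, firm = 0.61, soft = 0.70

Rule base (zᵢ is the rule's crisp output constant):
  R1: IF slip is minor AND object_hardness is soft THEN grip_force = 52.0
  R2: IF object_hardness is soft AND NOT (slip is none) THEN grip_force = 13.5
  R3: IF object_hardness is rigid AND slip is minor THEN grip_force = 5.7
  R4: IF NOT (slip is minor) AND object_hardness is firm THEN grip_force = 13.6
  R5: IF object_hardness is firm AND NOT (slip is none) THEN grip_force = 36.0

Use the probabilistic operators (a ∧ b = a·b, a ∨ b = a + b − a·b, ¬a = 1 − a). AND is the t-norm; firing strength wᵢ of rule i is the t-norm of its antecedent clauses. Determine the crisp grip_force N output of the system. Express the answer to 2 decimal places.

R1 (z=52.0): minor=0.73, soft=0.70; AND[a·b] → w = 0.5110
R2 (z=13.5): soft=0.70, ¬none=1−0.46=0.54; AND[a·b] → w = 0.3780
R3 (z=5.7): rigid=0.29, minor=0.73; AND[a·b] → w = 0.2117
R4 (z=13.6): ¬minor=1−0.73=0.27, firm=0.61; AND[a·b] → w = 0.1647
R5 (z=36.0): firm=0.61, ¬none=1−0.46=0.54; AND[a·b] → w = 0.3294
Weighted average = (0.5110·52.0 + 0.3780·13.5 + 0.2117·5.7 + 0.1647·13.6 + 0.3294·36.0) / (0.5110 + 0.3780 + 0.2117 + 0.1647 + 0.3294)
  = 46.9800 / 1.5948 = 29.46

29.46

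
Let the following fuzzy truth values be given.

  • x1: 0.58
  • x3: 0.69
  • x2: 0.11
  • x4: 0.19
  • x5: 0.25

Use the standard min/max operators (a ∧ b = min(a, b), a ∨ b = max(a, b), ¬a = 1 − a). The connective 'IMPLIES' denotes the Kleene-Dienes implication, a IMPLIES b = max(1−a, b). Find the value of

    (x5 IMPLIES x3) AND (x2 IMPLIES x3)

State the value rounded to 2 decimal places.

0.75

x5 IMPLIES x3  [Kleene-Dienes: max(1−a, b)] with a=0.25, b=0.69 → 0.75
x2 IMPLIES x3  [Kleene-Dienes: max(1−a, b)] with a=0.11, b=0.69 → 0.89
(x5 IMPLIES x3) AND (x2 IMPLIES x3) = min(a, b) on (0.75, 0.89) = 0.75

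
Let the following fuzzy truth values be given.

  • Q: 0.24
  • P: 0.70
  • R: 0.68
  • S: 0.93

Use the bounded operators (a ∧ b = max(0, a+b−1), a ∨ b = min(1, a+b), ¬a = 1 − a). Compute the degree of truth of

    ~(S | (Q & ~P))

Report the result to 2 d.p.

0.07

~P = 1 − 0.70 = 0.30
Q & ~P = max(0, a+b−1) on (0.24, 0.30) = 0.00
S | (Q & ~P) = min(1, a+b) on (0.93, 0.00) = 0.93
~(S | (Q & ~P)) = 1 − 0.93 = 0.07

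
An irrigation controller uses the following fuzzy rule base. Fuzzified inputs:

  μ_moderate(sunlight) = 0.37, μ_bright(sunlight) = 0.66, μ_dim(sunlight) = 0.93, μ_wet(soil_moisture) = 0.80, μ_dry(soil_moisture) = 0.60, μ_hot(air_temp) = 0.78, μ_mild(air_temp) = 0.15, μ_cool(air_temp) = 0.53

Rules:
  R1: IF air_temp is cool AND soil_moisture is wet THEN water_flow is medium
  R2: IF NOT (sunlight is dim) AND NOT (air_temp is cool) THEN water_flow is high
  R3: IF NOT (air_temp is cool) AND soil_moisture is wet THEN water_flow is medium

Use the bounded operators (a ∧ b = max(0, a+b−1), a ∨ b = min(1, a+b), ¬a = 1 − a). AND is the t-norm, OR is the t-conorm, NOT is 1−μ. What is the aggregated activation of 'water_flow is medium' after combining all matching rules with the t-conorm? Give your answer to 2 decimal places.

R1: cool=0.53, wet=0.80; AND[max(0, a+b−1)] → w = 0.33
R2: ¬dim=1−0.93=0.07, ¬cool=1−0.53=0.47; AND[max(0, a+b−1)] → w = 0.00
R3: ¬cool=1−0.53=0.47, wet=0.80; AND[max(0, a+b−1)] → w = 0.27
Rules with consequent 'medium': {R1, R3} → strengths 0.33, 0.27
Aggregate via t-conorm [min(1, a+b)]: 0.60

0.60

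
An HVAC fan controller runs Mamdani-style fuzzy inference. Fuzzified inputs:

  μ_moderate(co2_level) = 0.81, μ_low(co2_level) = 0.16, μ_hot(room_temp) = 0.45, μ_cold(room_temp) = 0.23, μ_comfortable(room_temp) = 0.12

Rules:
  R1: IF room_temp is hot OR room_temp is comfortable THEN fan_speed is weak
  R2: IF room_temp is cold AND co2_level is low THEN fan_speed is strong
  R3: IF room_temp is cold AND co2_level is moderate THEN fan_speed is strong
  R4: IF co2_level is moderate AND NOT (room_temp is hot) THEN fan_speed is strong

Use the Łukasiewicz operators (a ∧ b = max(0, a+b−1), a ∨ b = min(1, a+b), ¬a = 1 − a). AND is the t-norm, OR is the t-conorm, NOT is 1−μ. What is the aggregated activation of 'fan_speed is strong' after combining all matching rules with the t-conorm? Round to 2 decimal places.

0.40

R1: hot=0.45, comfortable=0.12; OR[min(1, a+b)] → w = 0.57
R2: cold=0.23, low=0.16; AND[max(0, a+b−1)] → w = 0.00
R3: cold=0.23, moderate=0.81; AND[max(0, a+b−1)] → w = 0.04
R4: moderate=0.81, ¬hot=1−0.45=0.55; AND[max(0, a+b−1)] → w = 0.36
Rules with consequent 'strong': {R2, R3, R4} → strengths 0.00, 0.04, 0.36
Aggregate via t-conorm [min(1, a+b)]: 0.40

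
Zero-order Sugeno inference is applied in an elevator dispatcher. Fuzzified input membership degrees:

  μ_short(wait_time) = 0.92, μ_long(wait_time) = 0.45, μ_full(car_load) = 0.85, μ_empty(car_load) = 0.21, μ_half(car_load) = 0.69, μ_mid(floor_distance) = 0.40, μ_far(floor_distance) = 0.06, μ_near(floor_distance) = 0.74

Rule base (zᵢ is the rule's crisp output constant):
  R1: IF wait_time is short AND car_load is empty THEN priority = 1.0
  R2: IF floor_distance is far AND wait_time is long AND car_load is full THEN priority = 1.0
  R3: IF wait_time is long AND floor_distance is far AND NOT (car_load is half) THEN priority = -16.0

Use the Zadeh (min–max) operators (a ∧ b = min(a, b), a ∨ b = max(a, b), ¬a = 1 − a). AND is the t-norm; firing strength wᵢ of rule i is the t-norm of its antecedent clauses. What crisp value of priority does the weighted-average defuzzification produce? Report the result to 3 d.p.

R1 (z=1.0): short=0.92, empty=0.21; AND[min(a, b)] → w = 0.21
R2 (z=1.0): far=0.06, long=0.45, full=0.85; AND[min(a, b)] → w = 0.06
R3 (z=-16.0): long=0.45, far=0.06, ¬half=1−0.69=0.31; AND[min(a, b)] → w = 0.06
Weighted average = (0.21·1.0 + 0.06·1.0 + 0.06·-16.0) / (0.21 + 0.06 + 0.06)
  = -0.6900 / 0.3300 = -2.091

-2.091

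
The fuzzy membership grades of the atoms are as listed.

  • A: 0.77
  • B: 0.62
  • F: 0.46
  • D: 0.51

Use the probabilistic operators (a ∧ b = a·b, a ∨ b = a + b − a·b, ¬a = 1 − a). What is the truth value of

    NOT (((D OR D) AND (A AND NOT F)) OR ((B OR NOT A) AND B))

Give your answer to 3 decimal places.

0.384

D OR D = a + b − a·b on (0.5100, 0.5100) = 0.7599
NOT F = 1 − 0.4600 = 0.5400
A AND NOT F = a·b on (0.7700, 0.5400) = 0.4158
(D OR D) AND (A AND NOT F) = a·b on (0.7599, 0.4158) = 0.3160
NOT A = 1 − 0.7700 = 0.2300
B OR NOT A = a + b − a·b on (0.6200, 0.2300) = 0.7074
(B OR NOT A) AND B = a·b on (0.7074, 0.6200) = 0.4386
((D OR D) AND (A AND NOT F)) OR ((B OR NOT A) AND B) = a + b − a·b on (0.3160, 0.4386) = 0.6160
NOT (((D OR D) AND (A AND NOT F)) OR ((B OR NOT A) AND B)) = 1 − 0.6160 = 0.3840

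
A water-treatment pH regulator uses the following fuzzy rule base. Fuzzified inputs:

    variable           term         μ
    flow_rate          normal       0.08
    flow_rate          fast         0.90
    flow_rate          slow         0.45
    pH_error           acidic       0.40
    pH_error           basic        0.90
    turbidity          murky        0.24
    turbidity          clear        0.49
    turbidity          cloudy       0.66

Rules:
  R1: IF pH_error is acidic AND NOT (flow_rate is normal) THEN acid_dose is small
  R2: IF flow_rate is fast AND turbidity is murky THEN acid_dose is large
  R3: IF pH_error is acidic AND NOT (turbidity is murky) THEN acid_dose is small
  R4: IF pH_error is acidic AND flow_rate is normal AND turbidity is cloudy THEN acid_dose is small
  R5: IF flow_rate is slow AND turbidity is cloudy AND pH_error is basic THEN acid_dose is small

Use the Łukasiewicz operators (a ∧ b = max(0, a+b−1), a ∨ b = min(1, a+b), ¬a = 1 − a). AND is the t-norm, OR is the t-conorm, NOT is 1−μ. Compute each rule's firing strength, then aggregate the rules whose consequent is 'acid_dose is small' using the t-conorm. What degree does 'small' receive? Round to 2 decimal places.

0.49

R1: acidic=0.40, ¬normal=1−0.08=0.92; AND[max(0, a+b−1)] → w = 0.32
R2: fast=0.90, murky=0.24; AND[max(0, a+b−1)] → w = 0.14
R3: acidic=0.40, ¬murky=1−0.24=0.76; AND[max(0, a+b−1)] → w = 0.16
R4: acidic=0.40, normal=0.08, cloudy=0.66; AND[max(0, a+b−1)] → w = 0.00
R5: slow=0.45, cloudy=0.66, basic=0.90; AND[max(0, a+b−1)] → w = 0.01
Rules with consequent 'small': {R1, R3, R4, R5} → strengths 0.32, 0.16, 0.00, 0.01
Aggregate via t-conorm [min(1, a+b)]: 0.49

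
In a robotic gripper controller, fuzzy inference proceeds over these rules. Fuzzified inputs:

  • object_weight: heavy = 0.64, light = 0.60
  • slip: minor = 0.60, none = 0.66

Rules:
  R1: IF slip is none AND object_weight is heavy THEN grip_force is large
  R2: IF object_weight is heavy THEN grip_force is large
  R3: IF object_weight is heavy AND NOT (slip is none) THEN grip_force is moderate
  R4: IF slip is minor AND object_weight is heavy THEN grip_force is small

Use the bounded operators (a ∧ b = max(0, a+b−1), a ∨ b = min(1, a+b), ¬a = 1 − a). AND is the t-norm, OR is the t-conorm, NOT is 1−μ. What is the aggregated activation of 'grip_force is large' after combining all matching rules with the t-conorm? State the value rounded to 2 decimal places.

0.94

R1: none=0.66, heavy=0.64; AND[max(0, a+b−1)] → w = 0.30
R2: heavy=0.64 → w = 0.64
R3: heavy=0.64, ¬none=1−0.66=0.34; AND[max(0, a+b−1)] → w = 0.00
R4: minor=0.60, heavy=0.64; AND[max(0, a+b−1)] → w = 0.24
Rules with consequent 'large': {R1, R2} → strengths 0.30, 0.64
Aggregate via t-conorm [min(1, a+b)]: 0.94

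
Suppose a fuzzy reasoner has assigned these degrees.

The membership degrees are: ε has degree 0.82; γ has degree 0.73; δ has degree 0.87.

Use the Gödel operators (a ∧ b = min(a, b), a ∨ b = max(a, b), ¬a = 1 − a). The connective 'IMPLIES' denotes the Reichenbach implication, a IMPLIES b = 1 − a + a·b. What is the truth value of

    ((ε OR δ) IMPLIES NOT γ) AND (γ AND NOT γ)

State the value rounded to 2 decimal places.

0.27

ε OR δ = max(a, b) on (0.82, 0.87) = 0.87
NOT γ = 1 − 0.73 = 0.27
(ε OR δ) IMPLIES NOT γ  [Reichenbach: 1 − a + a·b] with a=0.87, b=0.27 → 0.36
NOT γ = 1 − 0.73 = 0.27
γ AND NOT γ = min(a, b) on (0.73, 0.27) = 0.27
((ε OR δ) IMPLIES NOT γ) AND (γ AND NOT γ) = min(a, b) on (0.36, 0.27) = 0.27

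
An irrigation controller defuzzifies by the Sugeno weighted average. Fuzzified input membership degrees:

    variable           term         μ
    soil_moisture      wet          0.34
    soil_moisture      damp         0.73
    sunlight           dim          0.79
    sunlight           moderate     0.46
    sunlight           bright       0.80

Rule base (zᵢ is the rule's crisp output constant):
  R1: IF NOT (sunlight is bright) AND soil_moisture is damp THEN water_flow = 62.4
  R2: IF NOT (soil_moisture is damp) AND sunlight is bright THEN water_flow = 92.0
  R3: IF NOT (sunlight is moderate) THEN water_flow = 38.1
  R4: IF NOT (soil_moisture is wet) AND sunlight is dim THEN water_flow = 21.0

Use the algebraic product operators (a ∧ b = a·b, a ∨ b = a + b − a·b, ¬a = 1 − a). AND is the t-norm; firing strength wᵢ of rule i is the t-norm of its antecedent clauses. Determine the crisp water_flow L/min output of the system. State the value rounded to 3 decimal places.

42.508

R1 (z=62.4): ¬bright=1−0.80=0.20, damp=0.73; AND[a·b] → w = 0.1460
R2 (z=92.0): ¬damp=1−0.73=0.27, bright=0.80; AND[a·b] → w = 0.2160
R3 (z=38.1): ¬moderate=1−0.46=0.54 → w = 0.5400
R4 (z=21.0): ¬wet=1−0.34=0.66, dim=0.79; AND[a·b] → w = 0.5214
Weighted average = (0.1460·62.4 + 0.2160·92.0 + 0.5400·38.1 + 0.5214·21.0) / (0.1460 + 0.2160 + 0.5400 + 0.5214)
  = 60.5058 / 1.4234 = 42.508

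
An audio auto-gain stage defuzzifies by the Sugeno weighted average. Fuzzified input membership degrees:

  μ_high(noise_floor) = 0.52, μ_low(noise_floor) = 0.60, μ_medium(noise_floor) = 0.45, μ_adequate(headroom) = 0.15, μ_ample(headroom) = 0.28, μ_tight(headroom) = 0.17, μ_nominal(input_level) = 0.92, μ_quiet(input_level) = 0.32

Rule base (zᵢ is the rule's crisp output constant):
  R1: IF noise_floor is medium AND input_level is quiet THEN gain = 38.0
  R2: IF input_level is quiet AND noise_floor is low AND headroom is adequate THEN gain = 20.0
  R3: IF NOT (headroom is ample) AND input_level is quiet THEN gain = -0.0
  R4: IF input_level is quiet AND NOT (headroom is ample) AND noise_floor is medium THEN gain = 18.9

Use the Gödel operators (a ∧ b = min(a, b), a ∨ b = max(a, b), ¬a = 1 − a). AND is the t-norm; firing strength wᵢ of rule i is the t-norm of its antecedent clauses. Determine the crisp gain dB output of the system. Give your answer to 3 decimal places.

R1 (z=38.0): medium=0.45, quiet=0.32; AND[min(a, b)] → w = 0.32
R2 (z=20.0): quiet=0.32, low=0.60, adequate=0.15; AND[min(a, b)] → w = 0.15
R3 (z=-0.0): ¬ample=1−0.28=0.72, quiet=0.32; AND[min(a, b)] → w = 0.32
R4 (z=18.9): quiet=0.32, ¬ample=1−0.28=0.72, medium=0.45; AND[min(a, b)] → w = 0.32
Weighted average = (0.32·38.0 + 0.15·20.0 + 0.32·-0.0 + 0.32·18.9) / (0.32 + 0.15 + 0.32 + 0.32)
  = 21.2080 / 1.1100 = 19.106

19.106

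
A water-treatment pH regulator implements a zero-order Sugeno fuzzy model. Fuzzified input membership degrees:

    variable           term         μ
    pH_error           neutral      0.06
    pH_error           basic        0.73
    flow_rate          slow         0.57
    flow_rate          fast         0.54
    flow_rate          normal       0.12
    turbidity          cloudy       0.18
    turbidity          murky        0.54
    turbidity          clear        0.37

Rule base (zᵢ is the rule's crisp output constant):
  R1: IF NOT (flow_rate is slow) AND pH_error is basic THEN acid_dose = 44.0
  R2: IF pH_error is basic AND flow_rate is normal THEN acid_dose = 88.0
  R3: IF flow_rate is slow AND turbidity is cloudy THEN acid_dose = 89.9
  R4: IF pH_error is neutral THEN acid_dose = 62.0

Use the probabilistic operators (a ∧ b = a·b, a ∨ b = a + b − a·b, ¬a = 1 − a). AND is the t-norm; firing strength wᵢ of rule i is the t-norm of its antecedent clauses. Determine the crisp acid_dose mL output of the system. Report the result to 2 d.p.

61.10

R1 (z=44.0): ¬slow=1−0.57=0.43, basic=0.73; AND[a·b] → w = 0.3139
R2 (z=88.0): basic=0.73, normal=0.12; AND[a·b] → w = 0.0876
R3 (z=89.9): slow=0.57, cloudy=0.18; AND[a·b] → w = 0.1026
R4 (z=62.0): neutral=0.06 → w = 0.0600
Weighted average = (0.3139·44.0 + 0.0876·88.0 + 0.1026·89.9 + 0.0600·62.0) / (0.3139 + 0.0876 + 0.1026 + 0.0600)
  = 34.4641 / 0.5641 = 61.10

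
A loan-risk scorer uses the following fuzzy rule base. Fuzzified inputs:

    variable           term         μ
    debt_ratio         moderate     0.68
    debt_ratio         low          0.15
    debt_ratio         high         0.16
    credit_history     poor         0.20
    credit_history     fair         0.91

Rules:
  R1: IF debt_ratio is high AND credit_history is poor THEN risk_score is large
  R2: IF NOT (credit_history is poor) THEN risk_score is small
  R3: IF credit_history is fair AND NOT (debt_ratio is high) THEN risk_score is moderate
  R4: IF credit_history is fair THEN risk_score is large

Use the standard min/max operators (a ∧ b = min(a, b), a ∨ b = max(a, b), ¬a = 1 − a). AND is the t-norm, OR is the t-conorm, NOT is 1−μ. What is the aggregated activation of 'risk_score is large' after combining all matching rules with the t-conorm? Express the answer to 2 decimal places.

0.91

R1: high=0.16, poor=0.20; AND[min(a, b)] → w = 0.16
R2: ¬poor=1−0.20=0.80 → w = 0.80
R3: fair=0.91, ¬high=1−0.16=0.84; AND[min(a, b)] → w = 0.84
R4: fair=0.91 → w = 0.91
Rules with consequent 'large': {R1, R4} → strengths 0.16, 0.91
Aggregate via t-conorm [max(a, b)]: 0.91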